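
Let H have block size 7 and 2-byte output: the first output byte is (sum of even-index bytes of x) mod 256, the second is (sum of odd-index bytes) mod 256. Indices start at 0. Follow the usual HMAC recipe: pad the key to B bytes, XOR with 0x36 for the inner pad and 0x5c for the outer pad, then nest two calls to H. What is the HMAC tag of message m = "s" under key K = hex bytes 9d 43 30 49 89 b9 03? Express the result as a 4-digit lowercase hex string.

57be

Key hex bytes 9d 43 30 49 89 b9 03 is exactly B = 7 bytes: K' = 9d 43 30 49 89 b9 03.
K' ⊕ ipad = ab 75 06 7f bf 8f 35.  K' ⊕ opad = c1 1f 6c 15 d5 e5 5f.
Inner input = (K'⊕ipad) ∥ m = ab 75 06 7f bf 8f 35 ∥ 73.
Inner hash: even-index sum = 421 mod 256 = 165; odd-index sum = 502 mod 256 = 246 → a5 f6.
Outer input = (K'⊕opad) ∥ inner = c1 1f 6c 15 d5 e5 5f ∥ a5 f6.
Outer hash (tag): even-index sum = 855 mod 256 = 87; odd-index sum = 446 mod 256 = 190 → 57 be.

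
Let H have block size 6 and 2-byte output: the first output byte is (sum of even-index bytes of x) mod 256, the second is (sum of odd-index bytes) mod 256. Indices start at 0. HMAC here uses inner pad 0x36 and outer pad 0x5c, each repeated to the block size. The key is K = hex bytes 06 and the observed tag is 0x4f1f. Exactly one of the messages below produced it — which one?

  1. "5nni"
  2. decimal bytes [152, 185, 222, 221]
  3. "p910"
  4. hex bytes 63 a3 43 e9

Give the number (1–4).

3

Key hex bytes 06 is 1 byte ≤ B = 6; zero-pad to 6 bytes: K' = 06 00 00 00 00 00.
K' ⊕ ipad = 30 36 36 36 36 36; K' ⊕ opad = 5a 5c 5c 5c 5c 5c.
m1: inner = H(30 36 36 36 36 36 35 6e 6e 69) = 3f 79; tag = H(5a 5c 5c 5c 5c 5c 3f 79) = 518d
m2: inner = H(30 36 36 36 36 36 98 b9 de dd) = 12 38; tag = H(5a 5c 5c 5c 5c 5c 12 38) = 244c
m3: inner = H(30 36 36 36 36 36 70 39 31 30) = 3d 0b; tag = H(5a 5c 5c 5c 5c 5c 3d 0b) = 4f1f ← matches
m4: inner = H(30 36 36 36 36 36 63 a3 43 e9) = 42 2e; tag = H(5a 5c 5c 5c 5c 5c 42 2e) = 5442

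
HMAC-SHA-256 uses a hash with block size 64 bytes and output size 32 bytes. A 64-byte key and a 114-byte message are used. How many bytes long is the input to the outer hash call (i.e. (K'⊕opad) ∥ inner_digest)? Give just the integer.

96

Key is 64 ≤ 64 bytes, zero-padded: |K'| = 64.
Outer input = (K'⊕opad) ∥ H(inner) → 64 + 32 = 96 bytes.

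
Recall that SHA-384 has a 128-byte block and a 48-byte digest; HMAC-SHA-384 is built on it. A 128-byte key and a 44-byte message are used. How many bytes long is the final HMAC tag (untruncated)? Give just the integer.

48

The tag is one SHA-384 digest: 48 bytes.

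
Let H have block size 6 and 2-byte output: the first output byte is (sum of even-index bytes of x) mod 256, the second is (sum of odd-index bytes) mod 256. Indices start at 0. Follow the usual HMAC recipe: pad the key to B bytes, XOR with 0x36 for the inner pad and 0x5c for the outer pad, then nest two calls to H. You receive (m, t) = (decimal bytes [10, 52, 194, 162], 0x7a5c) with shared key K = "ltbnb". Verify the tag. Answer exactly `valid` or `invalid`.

Key "ltbnb" = 6c 74 62 6e 62 is 5 bytes ≤ B = 6; zero-pad to 6 bytes: K' = 6c 74 62 6e 62 00.
K' ⊕ ipad = 5a 42 54 58 54 36; K' ⊕ opad = 30 28 3e 32 3e 5c.
Inner hash: even-index sum = 462 mod 256 = 206; odd-index sum = 422 mod 256 = 166 → ce a6.
Outer hash (recomputed tag): even-index sum = 378 mod 256 = 122; odd-index sum = 348 mod 256 = 92 → 7a 5c.
Recomputed tag = 7a5c; claimed = 7a5c → match.

valid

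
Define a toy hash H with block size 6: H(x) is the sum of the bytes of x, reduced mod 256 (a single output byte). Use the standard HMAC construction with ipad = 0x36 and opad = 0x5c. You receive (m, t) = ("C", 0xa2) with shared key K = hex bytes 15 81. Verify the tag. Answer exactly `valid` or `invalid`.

Key hex bytes 15 81 is 2 bytes ≤ B = 6; zero-pad to 6 bytes: K' = 15 81 00 00 00 00.
K' ⊕ ipad = 23 b7 36 36 36 36; K' ⊕ opad = 49 dd 5c 5c 5c 5c.
Inner hash: sum = 35+183+54+54+54+54+67 = 501; mod 256 = 245 → f5.
Outer hash (recomputed tag): sum = 73+221+92+92+92+92+245 = 907; mod 256 = 139 → 8b.
Recomputed tag = 8b; claimed = a2 → mismatch.

invalid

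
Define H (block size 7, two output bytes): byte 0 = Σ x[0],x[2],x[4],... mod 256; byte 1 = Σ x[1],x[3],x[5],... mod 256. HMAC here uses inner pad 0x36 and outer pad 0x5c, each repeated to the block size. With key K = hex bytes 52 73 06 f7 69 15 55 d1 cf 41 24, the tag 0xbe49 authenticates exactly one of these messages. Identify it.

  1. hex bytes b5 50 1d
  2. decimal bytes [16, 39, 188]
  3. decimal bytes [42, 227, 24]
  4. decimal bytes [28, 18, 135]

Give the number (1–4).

3

Key hex bytes 52 73 06 f7 69 15 55 d1 cf 41 24 is 11 bytes > B = 7, so hash it first: H(key) = 09 91, then zero-pad to 7 bytes: K' = 09 91 00 00 00 00 00.
K' ⊕ ipad = 3f a7 36 36 36 36 36; K' ⊕ opad = 55 cd 5c 5c 5c 5c 5c.
m1: inner = H(3f a7 36 36 36 36 36 b5 50 1d) = 31 e5; tag = H(55 cd 5c 5c 5c 5c 5c 31 e5) = 4eb6
m2: inner = H(3f a7 36 36 36 36 36 10 27 bc) = 08 df; tag = H(55 cd 5c 5c 5c 5c 5c 08 df) = 488d
m3: inner = H(3f a7 36 36 36 36 36 2a e3 18) = c4 55; tag = H(55 cd 5c 5c 5c 5c 5c c4 55) = be49 ← matches
m4: inner = H(3f a7 36 36 36 36 36 1c 12 87) = f3 b6; tag = H(55 cd 5c 5c 5c 5c 5c f3 b6) = 1f78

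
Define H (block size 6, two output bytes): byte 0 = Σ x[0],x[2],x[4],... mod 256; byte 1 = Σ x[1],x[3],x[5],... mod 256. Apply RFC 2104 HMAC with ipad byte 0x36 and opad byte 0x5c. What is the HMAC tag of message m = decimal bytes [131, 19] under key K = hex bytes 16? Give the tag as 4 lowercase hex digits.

11c9

Key hex bytes 16 is 1 byte ≤ B = 6; zero-pad to 6 bytes: K' = 16 00 00 00 00 00.
K' ⊕ ipad = 20 36 36 36 36 36.  K' ⊕ opad = 4a 5c 5c 5c 5c 5c.
Inner input = (K'⊕ipad) ∥ m = 20 36 36 36 36 36 ∥ 83 13.
Inner hash: even-index sum = 271 mod 256 = 15; odd-index sum = 181 mod 256 = 181 → 0f b5.
Outer input = (K'⊕opad) ∥ inner = 4a 5c 5c 5c 5c 5c ∥ 0f b5.
Outer hash (tag): even-index sum = 273 mod 256 = 17; odd-index sum = 457 mod 256 = 201 → 11 c9.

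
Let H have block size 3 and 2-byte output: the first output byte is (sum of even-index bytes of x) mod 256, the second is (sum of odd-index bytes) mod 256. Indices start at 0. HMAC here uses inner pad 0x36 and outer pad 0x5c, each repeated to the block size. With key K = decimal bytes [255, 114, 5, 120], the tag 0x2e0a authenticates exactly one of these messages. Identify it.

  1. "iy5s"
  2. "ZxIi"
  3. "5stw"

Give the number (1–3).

1

Key decimal bytes [255, 114, 5, 120] = ff 72 05 78 is 4 bytes > B = 3, so hash it first: H(key) = 04 ea, then zero-pad to 3 bytes: K' = 04 ea 00.
K' ⊕ ipad = 32 dc 36; K' ⊕ opad = 58 b6 5c.
m1: inner = H(32 dc 36 69 79 35 73) = 54 7a; tag = H(58 b6 5c 54 7a) = 2e0a ← matches
m2: inner = H(32 dc 36 5a 78 49 69) = 49 7f; tag = H(58 b6 5c 49 7f) = 33ff
m3: inner = H(32 dc 36 35 73 74 77) = 52 85; tag = H(58 b6 5c 52 85) = 3908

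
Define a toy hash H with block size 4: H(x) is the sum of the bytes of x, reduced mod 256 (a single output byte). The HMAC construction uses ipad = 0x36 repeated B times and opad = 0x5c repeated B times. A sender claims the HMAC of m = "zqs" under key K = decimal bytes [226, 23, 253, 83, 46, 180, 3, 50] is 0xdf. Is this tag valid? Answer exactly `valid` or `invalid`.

Key decimal bytes [226, 23, 253, 83, 46, 180, 3, 50] = e2 17 fd 53 2e b4 03 32 is 8 bytes > B = 4, so hash it first: H(key) = 60, then zero-pad to 4 bytes: K' = 60 00 00 00.
K' ⊕ ipad = 56 36 36 36; K' ⊕ opad = 3c 5c 5c 5c.
Inner hash: sum = 86+54+54+54+122+113+115 = 598; mod 256 = 86 → 56.
Outer hash (recomputed tag): sum = 60+92+92+92+86 = 422; mod 256 = 166 → a6.
Recomputed tag = a6; claimed = df → mismatch.

invalid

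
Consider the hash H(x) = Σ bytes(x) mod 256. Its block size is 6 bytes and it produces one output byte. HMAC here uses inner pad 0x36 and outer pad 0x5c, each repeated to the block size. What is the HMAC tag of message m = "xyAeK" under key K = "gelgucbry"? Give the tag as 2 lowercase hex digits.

46

Key "gelgucbry" = 67 65 6c 67 75 63 62 72 79 is 9 bytes > B = 6, so hash it first: H(key) = c4, then zero-pad to 6 bytes: K' = c4 00 00 00 00 00.
K' ⊕ ipad = f2 36 36 36 36 36.  K' ⊕ opad = 98 5c 5c 5c 5c 5c.
Inner input = (K'⊕ipad) ∥ m = f2 36 36 36 36 36 ∥ 78 79 41 65 4b.
Inner hash: sum = 242+54+54+54+54+54+120+121+65+101+75 = 994; mod 256 = 226 → e2.
Outer input = (K'⊕opad) ∥ inner = 98 5c 5c 5c 5c 5c ∥ e2.
Outer hash (tag): sum = 152+92+92+92+92+92+226 = 838; mod 256 = 70 → 46.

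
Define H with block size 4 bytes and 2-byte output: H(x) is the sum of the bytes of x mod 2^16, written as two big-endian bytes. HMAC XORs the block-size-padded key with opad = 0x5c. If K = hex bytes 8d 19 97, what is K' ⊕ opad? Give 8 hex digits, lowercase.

Key hex bytes 8d 19 97 is 3 bytes ≤ B = 4; zero-pad to 4 bytes: K' = 8d 19 97 00.
XOR each byte with 0x5c: 8d⊕5c=d1, 19⊕5c=45, 97⊕5c=cb, 00⊕5c=5c.

d145cb5c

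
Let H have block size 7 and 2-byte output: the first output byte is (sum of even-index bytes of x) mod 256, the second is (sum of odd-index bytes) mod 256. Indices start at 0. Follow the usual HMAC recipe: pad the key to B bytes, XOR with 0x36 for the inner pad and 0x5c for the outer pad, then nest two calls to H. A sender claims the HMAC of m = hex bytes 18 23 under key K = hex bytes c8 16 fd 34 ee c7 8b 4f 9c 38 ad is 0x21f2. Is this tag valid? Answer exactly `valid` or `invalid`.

valid

Key hex bytes c8 16 fd 34 ee c7 8b 4f 9c 38 ad is 11 bytes > B = 7, so hash it first: H(key) = 87 98, then zero-pad to 7 bytes: K' = 87 98 00 00 00 00 00.
K' ⊕ ipad = b1 ae 36 36 36 36 36; K' ⊕ opad = db c4 5c 5c 5c 5c 5c.
Inner hash: even-index sum = 374 mod 256 = 118; odd-index sum = 306 mod 256 = 50 → 76 32.
Outer hash (recomputed tag): even-index sum = 545 mod 256 = 33; odd-index sum = 498 mod 256 = 242 → 21 f2.
Recomputed tag = 21f2; claimed = 21f2 → match.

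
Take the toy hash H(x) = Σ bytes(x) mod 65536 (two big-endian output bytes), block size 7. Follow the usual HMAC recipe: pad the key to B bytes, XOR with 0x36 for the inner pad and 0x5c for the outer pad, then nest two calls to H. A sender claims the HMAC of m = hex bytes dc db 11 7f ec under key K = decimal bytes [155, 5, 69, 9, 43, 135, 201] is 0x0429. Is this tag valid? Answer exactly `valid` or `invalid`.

Key decimal bytes [155, 5, 69, 9, 43, 135, 201] = 9b 05 45 09 2b 87 c9 is exactly B = 7 bytes: K' = 9b 05 45 09 2b 87 c9.
K' ⊕ ipad = ad 33 73 3f 1d b1 ff; K' ⊕ opad = c7 59 19 55 77 db 95.
Inner hash: sum = 173+51+115+63+29+177+255+220+219+17+127+236 = 1682 → 06 92.
Outer hash (recomputed tag): sum = 199+89+25+85+119+219+149+6+146 = 1037 → 04 0d.
Recomputed tag = 040d; claimed = 0429 → mismatch.

invalid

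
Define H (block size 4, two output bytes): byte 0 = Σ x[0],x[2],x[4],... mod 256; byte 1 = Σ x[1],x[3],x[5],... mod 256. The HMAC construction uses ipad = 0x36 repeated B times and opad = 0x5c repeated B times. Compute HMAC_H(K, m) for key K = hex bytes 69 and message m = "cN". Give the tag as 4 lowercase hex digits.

8972

Key hex bytes 69 is 1 byte ≤ B = 4; zero-pad to 4 bytes: K' = 69 00 00 00.
K' ⊕ ipad = 5f 36 36 36.  K' ⊕ opad = 35 5c 5c 5c.
Inner input = (K'⊕ipad) ∥ m = 5f 36 36 36 ∥ 63 4e.
Inner hash: even-index sum = 248 mod 256 = 248; odd-index sum = 186 mod 256 = 186 → f8 ba.
Outer input = (K'⊕opad) ∥ inner = 35 5c 5c 5c ∥ f8 ba.
Outer hash (tag): even-index sum = 393 mod 256 = 137; odd-index sum = 370 mod 256 = 114 → 89 72.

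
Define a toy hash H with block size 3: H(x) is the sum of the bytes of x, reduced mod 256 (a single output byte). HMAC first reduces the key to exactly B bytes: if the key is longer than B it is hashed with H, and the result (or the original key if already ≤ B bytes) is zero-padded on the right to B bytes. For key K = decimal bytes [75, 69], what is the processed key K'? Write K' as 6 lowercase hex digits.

Key decimal bytes [75, 69] = 4b 45 is 2 bytes ≤ B = 3; zero-pad to 3 bytes: K' = 4b 45 00.

4b4500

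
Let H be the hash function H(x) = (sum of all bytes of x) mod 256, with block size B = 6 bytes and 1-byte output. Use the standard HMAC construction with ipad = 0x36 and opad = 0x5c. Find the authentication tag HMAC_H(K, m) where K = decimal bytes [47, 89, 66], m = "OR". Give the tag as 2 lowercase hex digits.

e9

Key decimal bytes [47, 89, 66] = 2f 59 42 is 3 bytes ≤ B = 6; zero-pad to 6 bytes: K' = 2f 59 42 00 00 00.
K' ⊕ ipad = 19 6f 74 36 36 36.  K' ⊕ opad = 73 05 1e 5c 5c 5c.
Inner input = (K'⊕ipad) ∥ m = 19 6f 74 36 36 36 ∥ 4f 52.
Inner hash: sum = 25+111+116+54+54+54+79+82 = 575; mod 256 = 63 → 3f.
Outer input = (K'⊕opad) ∥ inner = 73 05 1e 5c 5c 5c ∥ 3f.
Outer hash (tag): sum = 115+5+30+92+92+92+63 = 489; mod 256 = 233 → e9.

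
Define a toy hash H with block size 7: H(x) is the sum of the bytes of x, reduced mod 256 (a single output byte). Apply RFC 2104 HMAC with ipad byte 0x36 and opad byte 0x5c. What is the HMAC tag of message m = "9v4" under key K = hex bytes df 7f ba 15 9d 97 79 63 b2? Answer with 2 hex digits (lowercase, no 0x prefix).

db

Key hex bytes df 7f ba 15 9d 97 79 63 b2 is 9 bytes > B = 7, so hash it first: H(key) = ef, then zero-pad to 7 bytes: K' = ef 00 00 00 00 00 00.
K' ⊕ ipad = d9 36 36 36 36 36 36.  K' ⊕ opad = b3 5c 5c 5c 5c 5c 5c.
Inner input = (K'⊕ipad) ∥ m = d9 36 36 36 36 36 36 ∥ 39 76 34.
Inner hash: sum = 217+54+54+54+54+54+54+57+118+52 = 768; mod 256 = 0 → 00.
Outer input = (K'⊕opad) ∥ inner = b3 5c 5c 5c 5c 5c 5c ∥ 00.
Outer hash (tag): sum = 179+92+92+92+92+92+92+0 = 731; mod 256 = 219 → db.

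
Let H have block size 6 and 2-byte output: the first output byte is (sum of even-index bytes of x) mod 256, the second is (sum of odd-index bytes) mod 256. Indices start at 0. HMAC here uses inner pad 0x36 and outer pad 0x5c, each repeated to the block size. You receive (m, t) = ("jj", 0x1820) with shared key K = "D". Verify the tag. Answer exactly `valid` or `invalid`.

Key "D" = 44 is 1 byte ≤ B = 6; zero-pad to 6 bytes: K' = 44 00 00 00 00 00.
K' ⊕ ipad = 72 36 36 36 36 36; K' ⊕ opad = 18 5c 5c 5c 5c 5c.
Inner hash: even-index sum = 328 mod 256 = 72; odd-index sum = 268 mod 256 = 12 → 48 0c.
Outer hash (recomputed tag): even-index sum = 280 mod 256 = 24; odd-index sum = 288 mod 256 = 32 → 18 20.
Recomputed tag = 1820; claimed = 1820 → match.

valid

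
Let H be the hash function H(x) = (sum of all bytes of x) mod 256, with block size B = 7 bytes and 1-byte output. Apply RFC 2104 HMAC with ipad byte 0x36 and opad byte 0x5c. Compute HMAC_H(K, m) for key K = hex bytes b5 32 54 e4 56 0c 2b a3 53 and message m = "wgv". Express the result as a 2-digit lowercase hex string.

52

Key hex bytes b5 32 54 e4 56 0c 2b a3 53 is 9 bytes > B = 7, so hash it first: H(key) = a2, then zero-pad to 7 bytes: K' = a2 00 00 00 00 00 00.
K' ⊕ ipad = 94 36 36 36 36 36 36.  K' ⊕ opad = fe 5c 5c 5c 5c 5c 5c.
Inner input = (K'⊕ipad) ∥ m = 94 36 36 36 36 36 36 ∥ 77 67 76.
Inner hash: sum = 148+54+54+54+54+54+54+119+103+118 = 812; mod 256 = 44 → 2c.
Outer input = (K'⊕opad) ∥ inner = fe 5c 5c 5c 5c 5c 5c ∥ 2c.
Outer hash (tag): sum = 254+92+92+92+92+92+92+44 = 850; mod 256 = 82 → 52.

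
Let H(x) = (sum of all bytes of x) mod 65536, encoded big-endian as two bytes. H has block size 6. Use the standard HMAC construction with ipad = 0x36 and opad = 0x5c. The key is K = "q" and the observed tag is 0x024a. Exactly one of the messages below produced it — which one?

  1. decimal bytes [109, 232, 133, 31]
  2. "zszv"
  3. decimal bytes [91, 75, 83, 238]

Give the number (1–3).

Key "q" = 71 is 1 byte ≤ B = 6; zero-pad to 6 bytes: K' = 71 00 00 00 00 00.
K' ⊕ ipad = 47 36 36 36 36 36; K' ⊕ opad = 2d 5c 5c 5c 5c 5c.
m1: inner = H(47 36 36 36 36 36 6d e8 85 1f) = 03 4e; tag = H(2d 5c 5c 5c 5c 5c 03 4e) = 024a ← matches
m2: inner = H(47 36 36 36 36 36 7a 73 7a 76) = 03 32; tag = H(2d 5c 5c 5c 5c 5c 03 32) = 022e
m3: inner = H(47 36 36 36 36 36 5b 4b 53 ee) = 03 3c; tag = H(2d 5c 5c 5c 5c 5c 03 3c) = 0238

1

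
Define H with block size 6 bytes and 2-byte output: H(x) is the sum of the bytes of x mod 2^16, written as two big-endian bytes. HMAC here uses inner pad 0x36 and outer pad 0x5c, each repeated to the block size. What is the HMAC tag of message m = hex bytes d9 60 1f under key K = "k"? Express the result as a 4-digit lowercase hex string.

02c8

Key "k" = 6b is 1 byte ≤ B = 6; zero-pad to 6 bytes: K' = 6b 00 00 00 00 00.
K' ⊕ ipad = 5d 36 36 36 36 36.  K' ⊕ opad = 37 5c 5c 5c 5c 5c.
Inner input = (K'⊕ipad) ∥ m = 5d 36 36 36 36 36 ∥ d9 60 1f.
Inner hash: sum = 93+54+54+54+54+54+217+96+31 = 707 → 02 c3.
Outer input = (K'⊕opad) ∥ inner = 37 5c 5c 5c 5c 5c ∥ 02 c3.
Outer hash (tag): sum = 55+92+92+92+92+92+2+195 = 712 → 02 c8.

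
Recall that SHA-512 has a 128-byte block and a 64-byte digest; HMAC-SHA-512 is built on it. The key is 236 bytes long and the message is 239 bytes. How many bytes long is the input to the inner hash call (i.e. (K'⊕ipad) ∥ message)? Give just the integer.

Key is 236 > 128 bytes, so it is hashed to 64 bytes then zero-padded to 128: |K'| = 128.
Inner input = (K'⊕ipad) ∥ m → 128 + 239 = 367 bytes.

367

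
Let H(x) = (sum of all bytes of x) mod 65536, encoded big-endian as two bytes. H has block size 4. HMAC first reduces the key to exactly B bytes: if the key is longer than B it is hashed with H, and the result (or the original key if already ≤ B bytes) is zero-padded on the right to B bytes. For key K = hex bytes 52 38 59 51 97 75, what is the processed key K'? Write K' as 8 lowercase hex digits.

|K| = 6 > B = 4, so first hash the key.
H(K): sum = 82+56+89+81+151+117 = 576 → 02 40.
Zero-pad H(K) = 02 40 to 4 bytes: K' = 02 40 00 00.

02400000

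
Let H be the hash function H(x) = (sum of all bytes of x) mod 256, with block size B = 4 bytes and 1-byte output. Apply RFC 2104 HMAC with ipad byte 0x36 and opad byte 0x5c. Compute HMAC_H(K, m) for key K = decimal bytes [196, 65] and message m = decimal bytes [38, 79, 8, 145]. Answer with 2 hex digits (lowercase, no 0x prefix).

Key decimal bytes [196, 65] = c4 41 is 2 bytes ≤ B = 4; zero-pad to 4 bytes: K' = c4 41 00 00.
K' ⊕ ipad = f2 77 36 36.  K' ⊕ opad = 98 1d 5c 5c.
Inner input = (K'⊕ipad) ∥ m = f2 77 36 36 ∥ 26 4f 08 91.
Inner hash: sum = 242+119+54+54+38+79+8+145 = 739; mod 256 = 227 → e3.
Outer input = (K'⊕opad) ∥ inner = 98 1d 5c 5c ∥ e3.
Outer hash (tag): sum = 152+29+92+92+227 = 592; mod 256 = 80 → 50.

50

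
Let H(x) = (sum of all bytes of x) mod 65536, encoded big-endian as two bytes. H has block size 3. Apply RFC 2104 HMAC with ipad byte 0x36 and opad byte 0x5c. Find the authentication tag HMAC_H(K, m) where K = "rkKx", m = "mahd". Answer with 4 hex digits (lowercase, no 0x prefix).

0254

Key "rkKx" = 72 6b 4b 78 is 4 bytes > B = 3, so hash it first: H(key) = 01 a0, then zero-pad to 3 bytes: K' = 01 a0 00.
K' ⊕ ipad = 37 96 36.  K' ⊕ opad = 5d fc 5c.
Inner input = (K'⊕ipad) ∥ m = 37 96 36 ∥ 6d 61 68 64.
Inner hash: sum = 55+150+54+109+97+104+100 = 669 → 02 9d.
Outer input = (K'⊕opad) ∥ inner = 5d fc 5c ∥ 02 9d.
Outer hash (tag): sum = 93+252+92+2+157 = 596 → 02 54.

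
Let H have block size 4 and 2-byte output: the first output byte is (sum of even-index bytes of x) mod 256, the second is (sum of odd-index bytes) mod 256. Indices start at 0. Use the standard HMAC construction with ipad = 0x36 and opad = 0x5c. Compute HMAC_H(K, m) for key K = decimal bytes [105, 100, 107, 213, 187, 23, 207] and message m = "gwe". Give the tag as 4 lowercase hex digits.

c87b

Key decimal bytes [105, 100, 107, 213, 187, 23, 207] = 69 64 6b d5 bb 17 cf is 7 bytes > B = 4, so hash it first: H(key) = 5e 50, then zero-pad to 4 bytes: K' = 5e 50 00 00.
K' ⊕ ipad = 68 66 36 36.  K' ⊕ opad = 02 0c 5c 5c.
Inner input = (K'⊕ipad) ∥ m = 68 66 36 36 ∥ 67 77 65.
Inner hash: even-index sum = 362 mod 256 = 106; odd-index sum = 275 mod 256 = 19 → 6a 13.
Outer input = (K'⊕opad) ∥ inner = 02 0c 5c 5c ∥ 6a 13.
Outer hash (tag): even-index sum = 200 mod 256 = 200; odd-index sum = 123 mod 256 = 123 → c8 7b.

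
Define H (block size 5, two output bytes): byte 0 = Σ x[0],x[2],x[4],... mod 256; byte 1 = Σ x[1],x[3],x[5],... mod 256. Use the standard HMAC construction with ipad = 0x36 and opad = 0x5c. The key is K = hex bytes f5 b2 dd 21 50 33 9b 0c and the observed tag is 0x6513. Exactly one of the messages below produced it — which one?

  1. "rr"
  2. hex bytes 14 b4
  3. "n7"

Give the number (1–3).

Key hex bytes f5 b2 dd 21 50 33 9b 0c is 8 bytes > B = 5, so hash it first: H(key) = bd 12, then zero-pad to 5 bytes: K' = bd 12 00 00 00.
K' ⊕ ipad = 8b 24 36 36 36; K' ⊕ opad = e1 4e 5c 5c 5c.
m1: inner = H(8b 24 36 36 36 72 72) = 69 cc; tag = H(e1 4e 5c 5c 5c 69 cc) = 6513 ← matches
m2: inner = H(8b 24 36 36 36 14 b4) = ab 6e; tag = H(e1 4e 5c 5c 5c ab 6e) = 0755
m3: inner = H(8b 24 36 36 36 6e 37) = 2e c8; tag = H(e1 4e 5c 5c 5c 2e c8) = 61d8

1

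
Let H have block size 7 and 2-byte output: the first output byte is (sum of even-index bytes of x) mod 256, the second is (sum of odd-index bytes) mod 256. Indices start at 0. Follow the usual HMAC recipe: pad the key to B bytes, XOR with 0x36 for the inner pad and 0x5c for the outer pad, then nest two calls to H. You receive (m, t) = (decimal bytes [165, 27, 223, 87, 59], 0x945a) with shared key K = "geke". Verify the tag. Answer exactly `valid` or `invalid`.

Key "geke" = 67 65 6b 65 is 4 bytes ≤ B = 7; zero-pad to 7 bytes: K' = 67 65 6b 65 00 00 00.
K' ⊕ ipad = 51 53 5d 53 36 36 36; K' ⊕ opad = 3b 39 37 39 5c 5c 5c.
Inner hash: even-index sum = 396 mod 256 = 140; odd-index sum = 667 mod 256 = 155 → 8c 9b.
Outer hash (recomputed tag): even-index sum = 453 mod 256 = 197; odd-index sum = 346 mod 256 = 90 → c5 5a.
Recomputed tag = c55a; claimed = 945a → mismatch.

invalid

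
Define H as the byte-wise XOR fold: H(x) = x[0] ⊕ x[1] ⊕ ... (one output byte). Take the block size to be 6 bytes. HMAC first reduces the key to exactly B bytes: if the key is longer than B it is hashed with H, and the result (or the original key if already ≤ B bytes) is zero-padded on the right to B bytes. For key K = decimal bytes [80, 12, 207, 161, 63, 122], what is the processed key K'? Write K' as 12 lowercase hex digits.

500ccfa13f7a

Key decimal bytes [80, 12, 207, 161, 63, 122] = 50 0c cf a1 3f 7a is exactly B = 6 bytes: K' = 50 0c cf a1 3f 7a.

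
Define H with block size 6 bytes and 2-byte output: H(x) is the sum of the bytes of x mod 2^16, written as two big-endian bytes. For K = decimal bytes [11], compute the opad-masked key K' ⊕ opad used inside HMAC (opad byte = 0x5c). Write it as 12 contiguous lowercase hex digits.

Key decimal bytes [11] = 0b is 1 byte ≤ B = 6; zero-pad to 6 bytes: K' = 0b 00 00 00 00 00.
XOR each byte with 0x5c: 0b⊕5c=57, 00⊕5c=5c, 00⊕5c=5c, 00⊕5c=5c, 00⊕5c=5c, 00⊕5c=5c.

575c5c5c5c5c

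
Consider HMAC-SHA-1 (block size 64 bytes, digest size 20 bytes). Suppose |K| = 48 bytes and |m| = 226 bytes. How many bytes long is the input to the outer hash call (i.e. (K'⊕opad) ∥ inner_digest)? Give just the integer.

Key is 48 ≤ 64 bytes, zero-padded: |K'| = 64.
Outer input = (K'⊕opad) ∥ H(inner) → 64 + 20 = 84 bytes.

84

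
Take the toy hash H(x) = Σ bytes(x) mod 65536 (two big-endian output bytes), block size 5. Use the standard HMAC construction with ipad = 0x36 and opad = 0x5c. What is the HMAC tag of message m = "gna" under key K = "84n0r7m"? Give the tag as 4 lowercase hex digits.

Key "84n0r7m" = 38 34 6e 30 72 37 6d is 7 bytes > B = 5, so hash it first: H(key) = 02 20, then zero-pad to 5 bytes: K' = 02 20 00 00 00.
K' ⊕ ipad = 34 16 36 36 36.  K' ⊕ opad = 5e 7c 5c 5c 5c.
Inner input = (K'⊕ipad) ∥ m = 34 16 36 36 36 ∥ 67 6e 61.
Inner hash: sum = 52+22+54+54+54+103+110+97 = 546 → 02 22.
Outer input = (K'⊕opad) ∥ inner = 5e 7c 5c 5c 5c ∥ 02 22.
Outer hash (tag): sum = 94+124+92+92+92+2+34 = 530 → 02 12.

0212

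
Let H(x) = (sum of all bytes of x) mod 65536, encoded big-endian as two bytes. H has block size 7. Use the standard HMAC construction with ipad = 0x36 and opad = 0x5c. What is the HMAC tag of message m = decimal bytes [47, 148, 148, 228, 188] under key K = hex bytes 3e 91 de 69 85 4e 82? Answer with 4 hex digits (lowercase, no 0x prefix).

Key hex bytes 3e 91 de 69 85 4e 82 is exactly B = 7 bytes: K' = 3e 91 de 69 85 4e 82.
K' ⊕ ipad = 08 a7 e8 5f b3 78 b4.  K' ⊕ opad = 62 cd 82 35 d9 12 de.
Inner input = (K'⊕ipad) ∥ m = 08 a7 e8 5f b3 78 b4 ∥ 2f 94 94 e4 bc.
Inner hash: sum = 8+167+232+95+179+120+180+47+148+148+228+188 = 1740 → 06 cc.
Outer input = (K'⊕opad) ∥ inner = 62 cd 82 35 d9 12 de ∥ 06 cc.
Outer hash (tag): sum = 98+205+130+53+217+18+222+6+204 = 1153 → 04 81.

0481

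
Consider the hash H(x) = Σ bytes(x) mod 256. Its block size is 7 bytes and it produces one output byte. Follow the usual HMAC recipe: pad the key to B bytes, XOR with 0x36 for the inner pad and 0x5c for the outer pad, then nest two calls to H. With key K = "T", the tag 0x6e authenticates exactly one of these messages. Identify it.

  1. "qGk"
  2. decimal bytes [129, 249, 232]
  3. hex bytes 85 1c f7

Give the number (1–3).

3

Key "T" = 54 is 1 byte ≤ B = 7; zero-pad to 7 bytes: K' = 54 00 00 00 00 00 00.
K' ⊕ ipad = 62 36 36 36 36 36 36; K' ⊕ opad = 08 5c 5c 5c 5c 5c 5c.
m1: inner = H(62 36 36 36 36 36 36 71 47 6b) = c9; tag = H(08 5c 5c 5c 5c 5c 5c c9) = f9
m2: inner = H(62 36 36 36 36 36 36 81 f9 e8) = 08; tag = H(08 5c 5c 5c 5c 5c 5c 08) = 38
m3: inner = H(62 36 36 36 36 36 36 85 1c f7) = 3e; tag = H(08 5c 5c 5c 5c 5c 5c 3e) = 6e ← matches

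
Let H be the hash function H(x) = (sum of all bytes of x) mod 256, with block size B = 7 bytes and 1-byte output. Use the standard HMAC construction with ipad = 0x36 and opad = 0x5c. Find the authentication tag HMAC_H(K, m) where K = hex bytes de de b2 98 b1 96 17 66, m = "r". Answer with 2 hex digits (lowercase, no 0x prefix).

Key hex bytes de de b2 98 b1 96 17 66 is 8 bytes > B = 7, so hash it first: H(key) = ca, then zero-pad to 7 bytes: K' = ca 00 00 00 00 00 00.
K' ⊕ ipad = fc 36 36 36 36 36 36.  K' ⊕ opad = 96 5c 5c 5c 5c 5c 5c.
Inner input = (K'⊕ipad) ∥ m = fc 36 36 36 36 36 36 ∥ 72.
Inner hash: sum = 252+54+54+54+54+54+54+114 = 690; mod 256 = 178 → b2.
Outer input = (K'⊕opad) ∥ inner = 96 5c 5c 5c 5c 5c 5c ∥ b2.
Outer hash (tag): sum = 150+92+92+92+92+92+92+178 = 880; mod 256 = 112 → 70.

70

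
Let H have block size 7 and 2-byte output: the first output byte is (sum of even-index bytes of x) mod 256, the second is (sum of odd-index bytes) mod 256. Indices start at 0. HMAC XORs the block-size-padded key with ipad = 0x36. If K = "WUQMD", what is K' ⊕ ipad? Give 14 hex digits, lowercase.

Key "WUQMD" = 57 55 51 4d 44 is 5 bytes ≤ B = 7; zero-pad to 7 bytes: K' = 57 55 51 4d 44 00 00.
XOR each byte with 0x36: 57⊕36=61, 55⊕36=63, 51⊕36=67, 4d⊕36=7b, 44⊕36=72, 00⊕36=36, 00⊕36=36.

6163677b723636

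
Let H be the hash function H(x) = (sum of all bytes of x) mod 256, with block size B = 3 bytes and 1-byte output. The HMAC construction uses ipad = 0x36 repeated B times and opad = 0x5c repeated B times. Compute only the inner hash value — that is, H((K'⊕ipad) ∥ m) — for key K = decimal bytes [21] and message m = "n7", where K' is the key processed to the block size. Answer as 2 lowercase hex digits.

Key decimal bytes [21] = 15 is 1 byte ≤ B = 3; zero-pad to 3 bytes: K' = 15 00 00.
K' ⊕ ipad = 23 36 36.
Inner input = 23 36 36 ∥ 6e 37.
Inner hash: sum = 35+54+54+110+55 = 308; mod 256 = 52 → 34.

34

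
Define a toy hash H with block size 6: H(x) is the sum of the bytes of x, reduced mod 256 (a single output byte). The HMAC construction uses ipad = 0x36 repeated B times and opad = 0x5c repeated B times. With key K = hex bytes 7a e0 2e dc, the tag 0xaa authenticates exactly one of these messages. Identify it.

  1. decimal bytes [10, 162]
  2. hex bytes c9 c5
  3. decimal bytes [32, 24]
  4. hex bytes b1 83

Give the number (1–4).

2

Key hex bytes 7a e0 2e dc is 4 bytes ≤ B = 6; zero-pad to 6 bytes: K' = 7a e0 2e dc 00 00.
K' ⊕ ipad = 4c d6 18 ea 36 36; K' ⊕ opad = 26 bc 72 80 5c 5c.
m1: inner = H(4c d6 18 ea 36 36 0a a2) = 3c; tag = H(26 bc 72 80 5c 5c 3c) = c8
m2: inner = H(4c d6 18 ea 36 36 c9 c5) = 1e; tag = H(26 bc 72 80 5c 5c 1e) = aa ← matches
m3: inner = H(4c d6 18 ea 36 36 20 18) = c8; tag = H(26 bc 72 80 5c 5c c8) = 54
m4: inner = H(4c d6 18 ea 36 36 b1 83) = c4; tag = H(26 bc 72 80 5c 5c c4) = 50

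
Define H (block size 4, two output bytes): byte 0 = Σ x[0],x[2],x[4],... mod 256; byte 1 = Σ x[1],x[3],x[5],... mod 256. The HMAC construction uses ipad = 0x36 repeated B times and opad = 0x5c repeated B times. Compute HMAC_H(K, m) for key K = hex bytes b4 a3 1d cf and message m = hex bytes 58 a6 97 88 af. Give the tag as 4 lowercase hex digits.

744e

Key hex bytes b4 a3 1d cf is exactly B = 4 bytes: K' = b4 a3 1d cf.
K' ⊕ ipad = 82 95 2b f9.  K' ⊕ opad = e8 ff 41 93.
Inner input = (K'⊕ipad) ∥ m = 82 95 2b f9 ∥ 58 a6 97 88 af.
Inner hash: even-index sum = 587 mod 256 = 75; odd-index sum = 700 mod 256 = 188 → 4b bc.
Outer input = (K'⊕opad) ∥ inner = e8 ff 41 93 ∥ 4b bc.
Outer hash (tag): even-index sum = 372 mod 256 = 116; odd-index sum = 590 mod 256 = 78 → 74 4e.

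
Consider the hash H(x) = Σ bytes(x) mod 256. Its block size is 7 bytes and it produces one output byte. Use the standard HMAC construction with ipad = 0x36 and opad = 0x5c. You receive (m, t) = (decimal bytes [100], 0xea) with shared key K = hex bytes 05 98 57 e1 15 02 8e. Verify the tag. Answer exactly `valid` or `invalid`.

valid

Key hex bytes 05 98 57 e1 15 02 8e is exactly B = 7 bytes: K' = 05 98 57 e1 15 02 8e.
K' ⊕ ipad = 33 ae 61 d7 23 34 b8; K' ⊕ opad = 59 c4 0b bd 49 5e d2.
Inner hash: sum = 51+174+97+215+35+52+184+100 = 908; mod 256 = 140 → 8c.
Outer hash (recomputed tag): sum = 89+196+11+189+73+94+210+140 = 1002; mod 256 = 234 → ea.
Recomputed tag = ea; claimed = ea → match.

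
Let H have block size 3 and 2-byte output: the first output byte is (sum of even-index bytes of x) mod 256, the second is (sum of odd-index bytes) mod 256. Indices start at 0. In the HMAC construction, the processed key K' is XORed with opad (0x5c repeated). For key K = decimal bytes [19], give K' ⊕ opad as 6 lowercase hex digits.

Key decimal bytes [19] = 13 is 1 byte ≤ B = 3; zero-pad to 3 bytes: K' = 13 00 00.
XOR each byte with 0x5c: 13⊕5c=4f, 00⊕5c=5c, 00⊕5c=5c.

4f5c5c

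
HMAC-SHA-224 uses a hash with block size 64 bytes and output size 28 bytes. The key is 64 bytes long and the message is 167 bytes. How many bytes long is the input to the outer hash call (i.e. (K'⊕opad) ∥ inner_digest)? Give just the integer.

Key is 64 ≤ 64 bytes, zero-padded: |K'| = 64.
Outer input = (K'⊕opad) ∥ H(inner) → 64 + 28 = 92 bytes.

92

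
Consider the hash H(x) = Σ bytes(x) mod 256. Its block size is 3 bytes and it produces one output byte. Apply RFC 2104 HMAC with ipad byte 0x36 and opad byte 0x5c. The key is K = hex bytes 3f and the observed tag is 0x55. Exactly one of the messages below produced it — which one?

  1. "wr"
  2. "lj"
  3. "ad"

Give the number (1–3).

3

Key hex bytes 3f is 1 byte ≤ B = 3; zero-pad to 3 bytes: K' = 3f 00 00.
K' ⊕ ipad = 09 36 36; K' ⊕ opad = 63 5c 5c.
m1: inner = H(09 36 36 77 72) = 5e; tag = H(63 5c 5c 5e) = 79
m2: inner = H(09 36 36 6c 6a) = 4b; tag = H(63 5c 5c 4b) = 66
m3: inner = H(09 36 36 61 64) = 3a; tag = H(63 5c 5c 3a) = 55 ← matches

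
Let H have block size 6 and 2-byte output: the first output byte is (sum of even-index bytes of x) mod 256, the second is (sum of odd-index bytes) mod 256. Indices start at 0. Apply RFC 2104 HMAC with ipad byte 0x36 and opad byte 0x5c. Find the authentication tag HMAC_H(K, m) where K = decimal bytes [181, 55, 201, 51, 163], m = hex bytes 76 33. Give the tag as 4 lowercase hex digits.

Key decimal bytes [181, 55, 201, 51, 163] = b5 37 c9 33 a3 is 5 bytes ≤ B = 6; zero-pad to 6 bytes: K' = b5 37 c9 33 a3 00.
K' ⊕ ipad = 83 01 ff 05 95 36.  K' ⊕ opad = e9 6b 95 6f ff 5c.
Inner input = (K'⊕ipad) ∥ m = 83 01 ff 05 95 36 ∥ 76 33.
Inner hash: even-index sum = 653 mod 256 = 141; odd-index sum = 111 mod 256 = 111 → 8d 6f.
Outer input = (K'⊕opad) ∥ inner = e9 6b 95 6f ff 5c ∥ 8d 6f.
Outer hash (tag): even-index sum = 778 mod 256 = 10; odd-index sum = 421 mod 256 = 165 → 0a a5.

0aa5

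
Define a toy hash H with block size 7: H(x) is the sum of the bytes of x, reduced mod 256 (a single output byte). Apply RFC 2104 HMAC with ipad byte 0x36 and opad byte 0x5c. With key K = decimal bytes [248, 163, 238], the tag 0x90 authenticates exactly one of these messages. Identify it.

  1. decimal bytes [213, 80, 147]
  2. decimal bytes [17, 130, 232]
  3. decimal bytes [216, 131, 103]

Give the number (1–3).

Key decimal bytes [248, 163, 238] = f8 a3 ee is 3 bytes ≤ B = 7; zero-pad to 7 bytes: K' = f8 a3 ee 00 00 00 00.
K' ⊕ ipad = ce 95 d8 36 36 36 36; K' ⊕ opad = a4 ff b2 5c 5c 5c 5c.
m1: inner = H(ce 95 d8 36 36 36 36 d5 50 93) = cb; tag = H(a4 ff b2 5c 5c 5c 5c cb) = 90 ← matches
m2: inner = H(ce 95 d8 36 36 36 36 11 82 e8) = 8e; tag = H(a4 ff b2 5c 5c 5c 5c 8e) = 53
m3: inner = H(ce 95 d8 36 36 36 36 d8 83 67) = d5; tag = H(a4 ff b2 5c 5c 5c 5c d5) = 9a

1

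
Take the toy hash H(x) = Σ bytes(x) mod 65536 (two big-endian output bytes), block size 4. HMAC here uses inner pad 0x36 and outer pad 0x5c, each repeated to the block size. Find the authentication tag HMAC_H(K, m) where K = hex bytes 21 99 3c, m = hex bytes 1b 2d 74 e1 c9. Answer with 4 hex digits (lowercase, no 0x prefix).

Key hex bytes 21 99 3c is 3 bytes ≤ B = 4; zero-pad to 4 bytes: K' = 21 99 3c 00.
K' ⊕ ipad = 17 af 0a 36.  K' ⊕ opad = 7d c5 60 5c.
Inner input = (K'⊕ipad) ∥ m = 17 af 0a 36 ∥ 1b 2d 74 e1 c9.
Inner hash: sum = 23+175+10+54+27+45+116+225+201 = 876 → 03 6c.
Outer input = (K'⊕opad) ∥ inner = 7d c5 60 5c ∥ 03 6c.
Outer hash (tag): sum = 125+197+96+92+3+108 = 621 → 02 6d.

026d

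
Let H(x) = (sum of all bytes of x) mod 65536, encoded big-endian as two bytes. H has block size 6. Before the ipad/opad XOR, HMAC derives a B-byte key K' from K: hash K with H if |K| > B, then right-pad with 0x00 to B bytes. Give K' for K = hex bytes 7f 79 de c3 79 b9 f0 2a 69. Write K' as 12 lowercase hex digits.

054e00000000

|K| = 9 > B = 6, so first hash the key.
H(K): sum = 127+121+222+195+121+185+240+42+105 = 1358 → 05 4e.
Zero-pad H(K) = 05 4e to 6 bytes: K' = 05 4e 00 00 00 00.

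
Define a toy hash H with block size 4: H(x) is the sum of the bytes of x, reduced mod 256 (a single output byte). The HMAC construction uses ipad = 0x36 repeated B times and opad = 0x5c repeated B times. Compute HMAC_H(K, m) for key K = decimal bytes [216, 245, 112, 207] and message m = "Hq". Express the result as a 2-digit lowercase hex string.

Key decimal bytes [216, 245, 112, 207] = d8 f5 70 cf is exactly B = 4 bytes: K' = d8 f5 70 cf.
K' ⊕ ipad = ee c3 46 f9.  K' ⊕ opad = 84 a9 2c 93.
Inner input = (K'⊕ipad) ∥ m = ee c3 46 f9 ∥ 48 71.
Inner hash: sum = 238+195+70+249+72+113 = 937; mod 256 = 169 → a9.
Outer input = (K'⊕opad) ∥ inner = 84 a9 2c 93 ∥ a9.
Outer hash (tag): sum = 132+169+44+147+169 = 661; mod 256 = 149 → 95.

95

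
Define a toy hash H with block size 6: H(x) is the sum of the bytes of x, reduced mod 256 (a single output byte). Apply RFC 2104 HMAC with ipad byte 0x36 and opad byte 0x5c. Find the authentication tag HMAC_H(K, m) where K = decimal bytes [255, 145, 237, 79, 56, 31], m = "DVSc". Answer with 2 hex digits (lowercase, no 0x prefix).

26

Key decimal bytes [255, 145, 237, 79, 56, 31] = ff 91 ed 4f 38 1f is exactly B = 6 bytes: K' = ff 91 ed 4f 38 1f.
K' ⊕ ipad = c9 a7 db 79 0e 29.  K' ⊕ opad = a3 cd b1 13 64 43.
Inner input = (K'⊕ipad) ∥ m = c9 a7 db 79 0e 29 ∥ 44 56 53 63.
Inner hash: sum = 201+167+219+121+14+41+68+86+83+99 = 1099; mod 256 = 75 → 4b.
Outer input = (K'⊕opad) ∥ inner = a3 cd b1 13 64 43 ∥ 4b.
Outer hash (tag): sum = 163+205+177+19+100+67+75 = 806; mod 256 = 38 → 26.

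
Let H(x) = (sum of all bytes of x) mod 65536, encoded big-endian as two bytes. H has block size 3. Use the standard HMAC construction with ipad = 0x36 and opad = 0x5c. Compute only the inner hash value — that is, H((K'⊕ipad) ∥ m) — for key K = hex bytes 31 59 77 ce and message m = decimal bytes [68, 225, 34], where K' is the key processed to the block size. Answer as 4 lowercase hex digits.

Key hex bytes 31 59 77 ce is 4 bytes > B = 3, so hash it first: H(key) = 01 cf, then zero-pad to 3 bytes: K' = 01 cf 00.
K' ⊕ ipad = 37 f9 36.
Inner input = 37 f9 36 ∥ 44 e1 22.
Inner hash: sum = 55+249+54+68+225+34 = 685 → 02 ad.

02ad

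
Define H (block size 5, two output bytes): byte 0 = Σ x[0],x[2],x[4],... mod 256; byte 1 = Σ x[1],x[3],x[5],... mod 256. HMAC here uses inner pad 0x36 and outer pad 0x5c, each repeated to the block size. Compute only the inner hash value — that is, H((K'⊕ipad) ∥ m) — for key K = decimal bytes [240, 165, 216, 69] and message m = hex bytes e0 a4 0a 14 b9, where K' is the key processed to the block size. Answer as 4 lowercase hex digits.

Key decimal bytes [240, 165, 216, 69] = f0 a5 d8 45 is 4 bytes ≤ B = 5; zero-pad to 5 bytes: K' = f0 a5 d8 45 00.
K' ⊕ ipad = c6 93 ee 73 36.
Inner input = c6 93 ee 73 36 ∥ e0 a4 0a 14 b9.
Inner hash: even-index sum = 674 mod 256 = 162; odd-index sum = 681 mod 256 = 169 → a2 a9.

a2a9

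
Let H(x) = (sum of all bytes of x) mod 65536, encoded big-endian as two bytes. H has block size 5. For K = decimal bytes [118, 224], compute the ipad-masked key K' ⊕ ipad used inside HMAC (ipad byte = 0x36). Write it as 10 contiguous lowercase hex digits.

Key decimal bytes [118, 224] = 76 e0 is 2 bytes ≤ B = 5; zero-pad to 5 bytes: K' = 76 e0 00 00 00.
XOR each byte with 0x36: 76⊕36=40, e0⊕36=d6, 00⊕36=36, 00⊕36=36, 00⊕36=36.

40d6363636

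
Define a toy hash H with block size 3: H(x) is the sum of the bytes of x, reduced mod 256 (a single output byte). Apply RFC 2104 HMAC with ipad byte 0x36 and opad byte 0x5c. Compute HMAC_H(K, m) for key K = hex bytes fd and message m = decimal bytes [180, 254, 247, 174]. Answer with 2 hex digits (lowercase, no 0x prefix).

Key hex bytes fd is 1 byte ≤ B = 3; zero-pad to 3 bytes: K' = fd 00 00.
K' ⊕ ipad = cb 36 36.  K' ⊕ opad = a1 5c 5c.
Inner input = (K'⊕ipad) ∥ m = cb 36 36 ∥ b4 fe f7 ae.
Inner hash: sum = 203+54+54+180+254+247+174 = 1166; mod 256 = 142 → 8e.
Outer input = (K'⊕opad) ∥ inner = a1 5c 5c ∥ 8e.
Outer hash (tag): sum = 161+92+92+142 = 487; mod 256 = 231 → e7.

e7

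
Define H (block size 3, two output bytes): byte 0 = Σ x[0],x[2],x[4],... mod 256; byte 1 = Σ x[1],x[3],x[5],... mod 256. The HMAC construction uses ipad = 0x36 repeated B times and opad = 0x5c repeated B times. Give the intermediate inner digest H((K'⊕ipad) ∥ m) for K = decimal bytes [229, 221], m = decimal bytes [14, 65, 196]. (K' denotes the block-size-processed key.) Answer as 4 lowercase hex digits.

4abd

Key decimal bytes [229, 221] = e5 dd is 2 bytes ≤ B = 3; zero-pad to 3 bytes: K' = e5 dd 00.
K' ⊕ ipad = d3 eb 36.
Inner input = d3 eb 36 ∥ 0e 41 c4.
Inner hash: even-index sum = 330 mod 256 = 74; odd-index sum = 445 mod 256 = 189 → 4a bd.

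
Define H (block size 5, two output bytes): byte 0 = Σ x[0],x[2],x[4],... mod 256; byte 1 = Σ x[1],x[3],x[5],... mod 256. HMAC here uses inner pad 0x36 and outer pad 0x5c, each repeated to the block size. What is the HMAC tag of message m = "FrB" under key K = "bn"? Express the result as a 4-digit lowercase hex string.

0cc0

Key "bn" = 62 6e is 2 bytes ≤ B = 5; zero-pad to 5 bytes: K' = 62 6e 00 00 00.
K' ⊕ ipad = 54 58 36 36 36.  K' ⊕ opad = 3e 32 5c 5c 5c.
Inner input = (K'⊕ipad) ∥ m = 54 58 36 36 36 ∥ 46 72 42.
Inner hash: even-index sum = 306 mod 256 = 50; odd-index sum = 278 mod 256 = 22 → 32 16.
Outer input = (K'⊕opad) ∥ inner = 3e 32 5c 5c 5c ∥ 32 16.
Outer hash (tag): even-index sum = 268 mod 256 = 12; odd-index sum = 192 mod 256 = 192 → 0c c0.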